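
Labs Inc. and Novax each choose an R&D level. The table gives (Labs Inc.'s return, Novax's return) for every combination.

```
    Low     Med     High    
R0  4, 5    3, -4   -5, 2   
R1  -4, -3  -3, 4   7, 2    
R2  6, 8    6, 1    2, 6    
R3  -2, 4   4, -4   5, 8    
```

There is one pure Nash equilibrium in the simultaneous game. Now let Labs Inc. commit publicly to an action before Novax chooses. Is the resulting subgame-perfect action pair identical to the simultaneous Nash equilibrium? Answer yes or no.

Novax best-responds to each possible Labs Inc. move:
- R0: Novax compares 5, -4, 2 and picks Low; Labs Inc. would get 4.
- R1: Novax compares -3, 4, 2 and picks Med; Labs Inc. would get -3.
- R2: Novax compares 8, 1, 6 and picks Low; Labs Inc. would get 6.
- R3: Novax compares 4, -4, 8 and picks High; Labs Inc. would get 5.
Maximizing over 4, -3, 6, 5, Labs Inc. chooses R2. Subgame-perfect outcome: (R2, Low) with payoffs (6, 8).
For the simultaneous game, intersect best replies.
Labs Inc.'s best replies: Low→R2; Med→R2; High→R1.
Novax's best replies: R0→Low; R1→Med; R2→Low; R3→High.
The unique mutual best reply is (R2, Low), giving (6, 8).
Sequential outcome (R2, Low) coincides with the Nash profile (R2, Low).

yes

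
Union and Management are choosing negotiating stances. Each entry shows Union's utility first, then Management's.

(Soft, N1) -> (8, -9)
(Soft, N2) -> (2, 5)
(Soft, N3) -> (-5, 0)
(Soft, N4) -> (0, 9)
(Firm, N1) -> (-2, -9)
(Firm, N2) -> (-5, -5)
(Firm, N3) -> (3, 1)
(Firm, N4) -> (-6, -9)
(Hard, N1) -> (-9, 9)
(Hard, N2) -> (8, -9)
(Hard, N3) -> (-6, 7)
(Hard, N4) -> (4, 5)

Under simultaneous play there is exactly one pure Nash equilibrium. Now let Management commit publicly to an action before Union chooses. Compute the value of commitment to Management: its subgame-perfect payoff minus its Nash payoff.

Solve by backward induction (Management leads).
- N1: BR = Soft, leader payoff -9.
- N2: BR = Hard, leader payoff -9.
- N3: BR = Firm, leader payoff 1.
- N4: BR = Hard, leader payoff 5.
Among -9, -9, 1, 5, the best is 5 at N4. Subgame-perfect outcome: (Hard, N4) with payoffs (4, 5).
Under simultaneous play:
Union's best replies: N1→Soft; N2→Hard; N3→Firm; N4→Hard.
Management's best replies: Soft→N4; Firm→N3; Hard→N1.
Only (Firm, N3) has each player best-responding; Nash payoffs (3, 1).
Management's commitment gain: 5 − 1 = 4.

4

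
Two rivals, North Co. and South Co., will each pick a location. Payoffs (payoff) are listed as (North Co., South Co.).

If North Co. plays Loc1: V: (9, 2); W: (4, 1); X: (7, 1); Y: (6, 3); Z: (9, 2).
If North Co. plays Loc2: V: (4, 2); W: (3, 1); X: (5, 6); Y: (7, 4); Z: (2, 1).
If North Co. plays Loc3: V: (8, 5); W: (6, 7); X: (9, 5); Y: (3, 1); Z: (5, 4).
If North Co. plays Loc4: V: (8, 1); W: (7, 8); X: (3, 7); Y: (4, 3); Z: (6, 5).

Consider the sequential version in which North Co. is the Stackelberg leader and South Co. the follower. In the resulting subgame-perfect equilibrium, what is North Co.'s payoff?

7

Solve by backward induction (North Co. leads).
- Loc1: BR = Y, leader payoff 6.
- Loc2: BR = X, leader payoff 5.
- Loc3: BR = W, leader payoff 6.
- Loc4: BR = W, leader payoff 7.
Maximizing over 6, 5, 6, 7, North Co. chooses Loc4. Subgame-perfect outcome: (Loc4, W) with payoffs (7, 8).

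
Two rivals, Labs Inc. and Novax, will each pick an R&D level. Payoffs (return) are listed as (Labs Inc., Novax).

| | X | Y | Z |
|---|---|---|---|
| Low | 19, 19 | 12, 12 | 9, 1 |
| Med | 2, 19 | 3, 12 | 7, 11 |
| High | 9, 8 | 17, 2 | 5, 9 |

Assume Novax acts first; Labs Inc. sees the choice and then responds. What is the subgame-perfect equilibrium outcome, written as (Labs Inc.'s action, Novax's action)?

Work backward from Labs Inc.'s decision.
- X → Labs Inc. plays Low (best of 19, 2, 9); Novax gets 19.
- Y → Labs Inc. plays High (best of 12, 3, 17); Novax gets 2.
- Z → Labs Inc. plays Low (best of 9, 7, 5); Novax gets 1.
Maximizing over 19, 2, 1, Novax chooses X. Subgame-perfect outcome: (Low, X) with payoffs (19, 19).

(Low, X)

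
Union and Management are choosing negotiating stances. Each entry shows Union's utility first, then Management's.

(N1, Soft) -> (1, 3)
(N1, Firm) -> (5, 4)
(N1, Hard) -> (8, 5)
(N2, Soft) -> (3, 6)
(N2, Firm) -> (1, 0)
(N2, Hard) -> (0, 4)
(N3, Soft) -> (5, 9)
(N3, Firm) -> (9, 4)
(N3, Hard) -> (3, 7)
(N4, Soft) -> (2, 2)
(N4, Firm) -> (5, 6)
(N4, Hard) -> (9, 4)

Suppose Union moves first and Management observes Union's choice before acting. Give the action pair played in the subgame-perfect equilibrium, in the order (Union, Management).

(N1, Hard)

Solve by backward induction (Union leads).
- N1: BR = Hard, leader payoff 8.
- N2: BR = Soft, leader payoff 3.
- N3: BR = Soft, leader payoff 5.
- N4: BR = Firm, leader payoff 5.
Among 8, 3, 5, 5, the best is 8 at N1. Subgame-perfect outcome: (N1, Hard) with payoffs (8, 5).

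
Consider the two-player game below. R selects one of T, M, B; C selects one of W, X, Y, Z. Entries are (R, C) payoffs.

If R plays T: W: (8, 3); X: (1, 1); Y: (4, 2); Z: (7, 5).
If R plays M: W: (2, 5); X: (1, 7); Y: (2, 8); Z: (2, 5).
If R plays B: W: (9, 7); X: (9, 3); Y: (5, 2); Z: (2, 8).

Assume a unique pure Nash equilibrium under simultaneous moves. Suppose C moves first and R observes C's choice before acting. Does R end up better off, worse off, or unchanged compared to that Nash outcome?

better off

Backward induction with C moving first.
- W → R plays B (best of 8, 2, 9); C gets 7.
- X → R plays B (best of 1, 1, 9); C gets 3.
- Y → R plays B (best of 4, 2, 5); C gets 2.
- Z → R plays T (best of 7, 2, 2); C gets 5.
Maximizing over 7, 3, 2, 5, C chooses W. Subgame-perfect outcome: (B, W) with payoffs (9, 7).
Under simultaneous play:
R's best replies: W→B; X→B; Y→B; Z→T.
C's best replies: T→Z; M→Y; B→Z.
Only (T, Z) has each player best-responding; Nash payoffs (7, 5).
R earns 9 sequentially versus 7 at the Nash outcome: better off.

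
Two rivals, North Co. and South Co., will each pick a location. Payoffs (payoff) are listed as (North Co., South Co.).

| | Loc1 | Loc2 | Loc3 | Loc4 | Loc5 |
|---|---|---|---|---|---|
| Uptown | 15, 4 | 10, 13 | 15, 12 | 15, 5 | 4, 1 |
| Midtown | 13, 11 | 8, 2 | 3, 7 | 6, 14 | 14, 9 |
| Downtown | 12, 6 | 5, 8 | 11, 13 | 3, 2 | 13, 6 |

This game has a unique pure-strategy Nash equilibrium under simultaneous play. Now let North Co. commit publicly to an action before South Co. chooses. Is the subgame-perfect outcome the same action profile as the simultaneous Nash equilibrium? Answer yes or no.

Work backward from South Co.'s decision.
- Uptown: South Co. compares 4, 13, 12, 5, 1 and picks Loc2; North Co. would get 10.
- Midtown: South Co. compares 11, 2, 7, 14, 9 and picks Loc4; North Co. would get 6.
- Downtown: South Co. compares 6, 8, 13, 2, 6 and picks Loc3; North Co. would get 11.
North Co.'s induced payoffs are 10, 6, 11, so North Co. commits to Downtown. Subgame-perfect outcome: (Downtown, Loc3) with payoffs (11, 13).
Now find the simultaneous Nash equilibrium.
North Co.'s best replies: Loc1→Uptown; Loc2→Uptown; Loc3→Uptown; Loc4→Uptown; Loc5→Midtown.
South Co.'s best replies: Uptown→Loc2; Midtown→Loc4; Downtown→Loc3.
The unique mutual best reply is (Uptown, Loc2), giving (10, 13).
Sequential outcome (Downtown, Loc3) differs from the Nash profile (Uptown, Loc2).

no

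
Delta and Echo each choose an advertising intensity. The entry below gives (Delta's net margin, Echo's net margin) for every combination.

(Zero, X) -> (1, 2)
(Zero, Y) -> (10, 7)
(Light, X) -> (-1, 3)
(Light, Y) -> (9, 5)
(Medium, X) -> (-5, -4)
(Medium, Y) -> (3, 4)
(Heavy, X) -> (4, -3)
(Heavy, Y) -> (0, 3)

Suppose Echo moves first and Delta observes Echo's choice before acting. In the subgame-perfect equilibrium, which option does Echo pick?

Y

Work backward from Delta's decision.
- X: BR = Heavy, leader payoff -3.
- Y: BR = Zero, leader payoff 7.
Maximizing over -3, 7, Echo chooses Y. Subgame-perfect outcome: (Zero, Y) with payoffs (10, 7).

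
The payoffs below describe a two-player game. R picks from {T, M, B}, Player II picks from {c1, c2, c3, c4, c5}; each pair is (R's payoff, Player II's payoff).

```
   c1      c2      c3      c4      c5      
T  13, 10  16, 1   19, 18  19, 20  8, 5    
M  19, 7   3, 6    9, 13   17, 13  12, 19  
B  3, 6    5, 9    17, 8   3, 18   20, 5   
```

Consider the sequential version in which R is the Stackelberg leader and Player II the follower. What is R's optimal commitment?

Backward induction with R moving first.
- T: Player II compares 10, 1, 18, 20, 5 and picks c4; R would get 19.
- M: Player II compares 7, 6, 13, 13, 19 and picks c5; R would get 12.
- B: Player II compares 6, 9, 8, 18, 5 and picks c4; R would get 3.
Maximizing over 19, 12, 3, R chooses T. Subgame-perfect outcome: (T, c4) with payoffs (19, 20).

T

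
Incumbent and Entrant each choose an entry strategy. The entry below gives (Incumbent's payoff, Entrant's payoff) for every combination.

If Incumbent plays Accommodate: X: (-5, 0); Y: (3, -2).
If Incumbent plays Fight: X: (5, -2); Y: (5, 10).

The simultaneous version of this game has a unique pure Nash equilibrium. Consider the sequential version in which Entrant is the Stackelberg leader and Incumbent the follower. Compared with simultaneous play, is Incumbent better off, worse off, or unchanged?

Solve by backward induction (Entrant leads).
- X: BR = Fight, leader payoff -2.
- Y: BR = Fight, leader payoff 10.
Maximizing over -2, 10, Entrant chooses Y. Subgame-perfect outcome: (Fight, Y) with payoffs (5, 10).
For the simultaneous game, intersect best replies.
Incumbent's best replies: X→Fight; Y→Fight.
Entrant's best replies: Accommodate→X; Fight→Y.
The unique mutual best reply is (Fight, Y), giving (5, 10).
Incumbent earns 5 sequentially versus 5 at the Nash outcome: unchanged.

unchanged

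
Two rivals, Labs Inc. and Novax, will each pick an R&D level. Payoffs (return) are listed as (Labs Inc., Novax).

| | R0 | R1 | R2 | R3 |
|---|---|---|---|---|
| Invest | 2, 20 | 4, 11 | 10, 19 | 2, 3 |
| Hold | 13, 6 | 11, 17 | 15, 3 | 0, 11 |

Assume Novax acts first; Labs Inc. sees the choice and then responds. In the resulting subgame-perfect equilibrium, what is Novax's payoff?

Work backward from Labs Inc.'s decision.
- R0: Labs Inc. compares 2, 13 and picks Hold; Novax would get 6.
- R1: Labs Inc. compares 4, 11 and picks Hold; Novax would get 17.
- R2: Labs Inc. compares 10, 15 and picks Hold; Novax would get 3.
- R3: Labs Inc. compares 2, 0 and picks Invest; Novax would get 3.
Maximizing over 6, 17, 3, 3, Novax chooses R1. Subgame-perfect outcome: (Hold, R1) with payoffs (11, 17).

17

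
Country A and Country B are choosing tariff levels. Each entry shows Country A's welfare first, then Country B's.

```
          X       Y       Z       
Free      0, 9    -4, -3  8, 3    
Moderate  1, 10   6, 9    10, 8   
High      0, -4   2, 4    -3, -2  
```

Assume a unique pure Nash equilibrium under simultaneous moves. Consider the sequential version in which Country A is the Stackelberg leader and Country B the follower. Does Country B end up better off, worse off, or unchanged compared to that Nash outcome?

worse off

Work backward from Country B's decision.
- Free: Country B compares 9, -3, 3 and picks X; Country A would get 0.
- Moderate: Country B compares 10, 9, 8 and picks X; Country A would get 1.
- High: Country B compares -4, 4, -2 and picks Y; Country A would get 2.
Maximizing over 0, 1, 2, Country A chooses High. Subgame-perfect outcome: (High, Y) with payoffs (2, 4).
Now find the simultaneous Nash equilibrium.
Country A's best replies: X→Moderate; Y→Moderate; Z→Moderate.
Country B's best replies: Free→X; Moderate→X; High→Y.
Only (Moderate, X) has each player best-responding; Nash payoffs (1, 10).
Country B earns 4 sequentially versus 10 at the Nash outcome: worse off.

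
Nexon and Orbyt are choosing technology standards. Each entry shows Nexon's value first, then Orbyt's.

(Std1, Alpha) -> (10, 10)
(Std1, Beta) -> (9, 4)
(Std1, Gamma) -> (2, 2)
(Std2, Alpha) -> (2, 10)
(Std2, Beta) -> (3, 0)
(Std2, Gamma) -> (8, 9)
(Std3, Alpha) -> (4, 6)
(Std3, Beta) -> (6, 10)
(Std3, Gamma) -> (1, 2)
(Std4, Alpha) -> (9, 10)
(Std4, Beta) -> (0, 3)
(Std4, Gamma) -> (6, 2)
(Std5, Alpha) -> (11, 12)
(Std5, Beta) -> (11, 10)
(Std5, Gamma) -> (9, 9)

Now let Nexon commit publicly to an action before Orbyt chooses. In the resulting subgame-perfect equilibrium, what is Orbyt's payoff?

Backward induction with Nexon moving first.
- Std1 → Orbyt plays Alpha (best of 10, 4, 2); Nexon gets 10.
- Std2 → Orbyt plays Alpha (best of 10, 0, 9); Nexon gets 2.
- Std3 → Orbyt plays Beta (best of 6, 10, 2); Nexon gets 6.
- Std4 → Orbyt plays Alpha (best of 10, 3, 2); Nexon gets 9.
- Std5 → Orbyt plays Alpha (best of 12, 10, 9); Nexon gets 11.
Nexon's induced payoffs are 10, 2, 6, 9, 11, so Nexon commits to Std5. Subgame-perfect outcome: (Std5, Alpha) with payoffs (11, 12).

12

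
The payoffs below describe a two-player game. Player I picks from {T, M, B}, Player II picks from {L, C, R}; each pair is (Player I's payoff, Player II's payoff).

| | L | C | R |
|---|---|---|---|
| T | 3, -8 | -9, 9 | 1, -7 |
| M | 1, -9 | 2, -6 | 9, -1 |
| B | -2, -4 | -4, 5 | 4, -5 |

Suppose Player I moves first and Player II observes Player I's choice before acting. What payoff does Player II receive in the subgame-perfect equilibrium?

-1

Work backward from Player II's decision.
- T: BR = C, leader payoff -9.
- M: BR = R, leader payoff 9.
- B: BR = C, leader payoff -4.
Maximizing over -9, 9, -4, Player I chooses M. Subgame-perfect outcome: (M, R) with payoffs (9, -1).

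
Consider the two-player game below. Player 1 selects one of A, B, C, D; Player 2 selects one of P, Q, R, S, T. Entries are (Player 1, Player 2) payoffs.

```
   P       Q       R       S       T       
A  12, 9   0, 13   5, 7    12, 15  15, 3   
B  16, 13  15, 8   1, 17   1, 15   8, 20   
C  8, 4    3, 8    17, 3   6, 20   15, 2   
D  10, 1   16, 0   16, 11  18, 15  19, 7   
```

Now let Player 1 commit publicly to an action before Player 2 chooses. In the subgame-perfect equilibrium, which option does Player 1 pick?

Solve by backward induction (Player 1 leads).
- A: Player 2 compares 9, 13, 7, 15, 3 and picks S; Player 1 would get 12.
- B: Player 2 compares 13, 8, 17, 15, 20 and picks T; Player 1 would get 8.
- C: Player 2 compares 4, 8, 3, 20, 2 and picks S; Player 1 would get 6.
- D: Player 2 compares 1, 0, 11, 15, 7 and picks S; Player 1 would get 18.
Maximizing over 12, 8, 6, 18, Player 1 chooses D. Subgame-perfect outcome: (D, S) with payoffs (18, 15).

D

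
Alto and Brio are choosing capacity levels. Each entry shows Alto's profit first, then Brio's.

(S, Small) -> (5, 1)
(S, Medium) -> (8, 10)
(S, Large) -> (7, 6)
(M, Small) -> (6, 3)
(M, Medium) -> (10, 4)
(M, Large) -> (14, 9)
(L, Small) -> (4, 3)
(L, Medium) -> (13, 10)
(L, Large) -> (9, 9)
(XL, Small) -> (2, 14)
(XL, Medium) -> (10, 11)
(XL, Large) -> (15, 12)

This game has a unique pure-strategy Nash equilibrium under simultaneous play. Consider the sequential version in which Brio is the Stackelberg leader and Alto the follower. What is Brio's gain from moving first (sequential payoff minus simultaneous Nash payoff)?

2

Backward induction with Brio moving first.
- Small → Alto plays M (best of 5, 6, 4, 2); Brio gets 3.
- Medium → Alto plays L (best of 8, 10, 13, 10); Brio gets 10.
- Large → Alto plays XL (best of 7, 14, 9, 15); Brio gets 12.
Brio's induced payoffs are 3, 10, 12, so Brio commits to Large. Subgame-perfect outcome: (XL, Large) with payoffs (15, 12).
Under simultaneous play:
Alto's best replies: Small→M; Medium→L; Large→XL.
Brio's best replies: S→Medium; M→Large; L→Medium; XL→Small.
Only (L, Medium) has each player best-responding; Nash payoffs (13, 10).
Brio's commitment gain: 12 − 10 = 2.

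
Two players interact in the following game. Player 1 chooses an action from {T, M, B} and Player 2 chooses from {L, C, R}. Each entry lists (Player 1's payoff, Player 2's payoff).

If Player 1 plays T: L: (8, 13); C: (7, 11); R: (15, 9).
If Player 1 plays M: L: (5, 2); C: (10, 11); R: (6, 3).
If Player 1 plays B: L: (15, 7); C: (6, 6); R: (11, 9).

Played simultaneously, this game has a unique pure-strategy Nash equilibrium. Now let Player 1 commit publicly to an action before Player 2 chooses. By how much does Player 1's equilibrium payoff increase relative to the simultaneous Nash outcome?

1

Backward induction with Player 1 moving first.
- T: Player 2 compares 13, 11, 9 and picks L; Player 1 would get 8.
- M: Player 2 compares 2, 11, 3 and picks C; Player 1 would get 10.
- B: Player 2 compares 7, 6, 9 and picks R; Player 1 would get 11.
Maximizing over 8, 10, 11, Player 1 chooses B. Subgame-perfect outcome: (B, R) with payoffs (11, 9).
Under simultaneous play:
Player 1's best replies: L→B; C→M; R→T.
Player 2's best replies: T→L; M→C; B→R.
Only (M, C) has each player best-responding; Nash payoffs (10, 11).
Player 1's commitment gain: 11 − 10 = 1.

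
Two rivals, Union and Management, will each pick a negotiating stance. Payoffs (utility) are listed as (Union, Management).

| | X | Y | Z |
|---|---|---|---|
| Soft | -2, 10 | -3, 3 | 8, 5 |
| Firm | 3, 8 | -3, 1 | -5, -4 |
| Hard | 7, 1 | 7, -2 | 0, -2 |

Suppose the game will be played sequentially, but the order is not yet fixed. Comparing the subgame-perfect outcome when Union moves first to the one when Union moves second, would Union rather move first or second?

If Union leads: Management's best replies are Soft→X, Firm→X, Hard→X; Union's induced payoffs -2, 3, 7; outcome (Hard, X), payoffs (7, 1).
If Management leads: Union's best replies are X→Hard, Y→Hard, Z→Soft; Management's induced payoffs 1, -2, 5; outcome (Soft, Z), payoffs (8, 5).
Union gets 7 moving first and 8 moving second, so Union prefers to move second.

second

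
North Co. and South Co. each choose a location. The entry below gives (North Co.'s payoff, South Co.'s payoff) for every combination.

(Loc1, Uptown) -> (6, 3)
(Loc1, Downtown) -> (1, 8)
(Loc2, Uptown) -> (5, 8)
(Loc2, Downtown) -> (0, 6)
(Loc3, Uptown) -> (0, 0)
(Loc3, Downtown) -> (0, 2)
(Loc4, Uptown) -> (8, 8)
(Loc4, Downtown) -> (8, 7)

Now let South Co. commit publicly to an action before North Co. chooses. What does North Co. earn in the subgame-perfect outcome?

8

Solve by backward induction (South Co. leads).
- Uptown → North Co. plays Loc4 (best of 6, 5, 0, 8); South Co. gets 8.
- Downtown → North Co. plays Loc4 (best of 1, 0, 0, 8); South Co. gets 7.
South Co.'s induced payoffs are 8, 7, so South Co. commits to Uptown. Subgame-perfect outcome: (Loc4, Uptown) with payoffs (8, 8).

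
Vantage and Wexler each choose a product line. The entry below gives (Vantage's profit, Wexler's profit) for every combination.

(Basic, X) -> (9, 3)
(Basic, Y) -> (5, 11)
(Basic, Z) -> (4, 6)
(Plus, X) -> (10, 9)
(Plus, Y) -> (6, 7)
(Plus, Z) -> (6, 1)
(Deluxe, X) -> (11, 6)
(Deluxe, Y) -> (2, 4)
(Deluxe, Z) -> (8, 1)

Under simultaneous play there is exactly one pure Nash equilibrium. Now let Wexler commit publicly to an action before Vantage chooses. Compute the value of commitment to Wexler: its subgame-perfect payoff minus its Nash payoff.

1

Vantage best-responds to each possible Wexler move:
- X: BR = Deluxe, leader payoff 6.
- Y: BR = Plus, leader payoff 7.
- Z: BR = Deluxe, leader payoff 1.
Among 6, 7, 1, the best is 7 at Y. Subgame-perfect outcome: (Plus, Y) with payoffs (6, 7).
Now find the simultaneous Nash equilibrium.
Vantage's best replies: X→Deluxe; Y→Plus; Z→Deluxe.
Wexler's best replies: Basic→Y; Plus→X; Deluxe→X.
Only (Deluxe, X) has each player best-responding; Nash payoffs (11, 6).
Wexler's commitment gain: 7 − 6 = 1.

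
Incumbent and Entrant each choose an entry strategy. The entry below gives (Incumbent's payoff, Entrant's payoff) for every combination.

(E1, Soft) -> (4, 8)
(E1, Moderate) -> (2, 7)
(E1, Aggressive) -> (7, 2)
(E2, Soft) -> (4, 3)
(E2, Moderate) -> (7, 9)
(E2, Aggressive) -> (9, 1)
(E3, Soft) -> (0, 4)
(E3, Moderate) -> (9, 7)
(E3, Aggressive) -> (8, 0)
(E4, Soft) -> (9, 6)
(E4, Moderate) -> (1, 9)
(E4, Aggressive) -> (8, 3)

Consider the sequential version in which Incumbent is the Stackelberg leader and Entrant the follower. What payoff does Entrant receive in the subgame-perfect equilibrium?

7

Solve by backward induction (Incumbent leads).
- E1: Entrant compares 8, 7, 2 and picks Soft; Incumbent would get 4.
- E2: Entrant compares 3, 9, 1 and picks Moderate; Incumbent would get 7.
- E3: Entrant compares 4, 7, 0 and picks Moderate; Incumbent would get 9.
- E4: Entrant compares 6, 9, 3 and picks Moderate; Incumbent would get 1.
Among 4, 7, 9, 1, the best is 9 at E3. Subgame-perfect outcome: (E3, Moderate) with payoffs (9, 7).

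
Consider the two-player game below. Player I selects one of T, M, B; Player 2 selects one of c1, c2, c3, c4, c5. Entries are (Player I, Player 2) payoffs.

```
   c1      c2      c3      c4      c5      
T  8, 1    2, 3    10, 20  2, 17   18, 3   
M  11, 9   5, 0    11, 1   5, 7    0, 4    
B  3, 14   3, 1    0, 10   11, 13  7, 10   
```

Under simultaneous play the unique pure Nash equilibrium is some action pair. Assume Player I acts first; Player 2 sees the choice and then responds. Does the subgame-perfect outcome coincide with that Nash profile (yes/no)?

yes

Solve by backward induction (Player I leads).
- T: Player 2 compares 1, 3, 20, 17, 3 and picks c3; Player I would get 10.
- M: Player 2 compares 9, 0, 1, 7, 4 and picks c1; Player I would get 11.
- B: Player 2 compares 14, 1, 10, 13, 10 and picks c1; Player I would get 3.
Among 10, 11, 3, the best is 11 at M. Subgame-perfect outcome: (M, c1) with payoffs (11, 9).
Under simultaneous play:
Player I's best replies: c1→M; c2→M; c3→M; c4→B; c5→T.
Player 2's best replies: T→c3; M→c1; B→c1.
Only (M, c1) has each player best-responding; Nash payoffs (11, 9).
Sequential outcome (M, c1) coincides with the Nash profile (M, c1).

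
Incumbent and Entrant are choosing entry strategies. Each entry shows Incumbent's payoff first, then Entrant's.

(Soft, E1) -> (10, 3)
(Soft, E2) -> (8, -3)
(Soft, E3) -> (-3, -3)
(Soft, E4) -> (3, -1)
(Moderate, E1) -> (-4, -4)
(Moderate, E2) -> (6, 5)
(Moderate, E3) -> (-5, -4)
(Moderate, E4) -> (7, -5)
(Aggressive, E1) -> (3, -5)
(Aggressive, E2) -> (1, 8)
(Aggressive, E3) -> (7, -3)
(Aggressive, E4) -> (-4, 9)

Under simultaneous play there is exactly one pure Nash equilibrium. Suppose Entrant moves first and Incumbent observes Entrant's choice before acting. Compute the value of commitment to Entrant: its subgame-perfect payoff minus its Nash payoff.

Work backward from Incumbent's decision.
- E1: BR = Soft, leader payoff 3.
- E2: BR = Soft, leader payoff -3.
- E3: BR = Aggressive, leader payoff -3.
- E4: BR = Moderate, leader payoff -5.
Among 3, -3, -3, -5, the best is 3 at E1. Subgame-perfect outcome: (Soft, E1) with payoffs (10, 3).
For the simultaneous game, intersect best replies.
Incumbent's best replies: E1→Soft; E2→Soft; E3→Aggressive; E4→Moderate.
Entrant's best replies: Soft→E1; Moderate→E2; Aggressive→E4.
The unique mutual best reply is (Soft, E1), giving (10, 3).
Entrant's commitment gain: 3 − 3 = 0.

0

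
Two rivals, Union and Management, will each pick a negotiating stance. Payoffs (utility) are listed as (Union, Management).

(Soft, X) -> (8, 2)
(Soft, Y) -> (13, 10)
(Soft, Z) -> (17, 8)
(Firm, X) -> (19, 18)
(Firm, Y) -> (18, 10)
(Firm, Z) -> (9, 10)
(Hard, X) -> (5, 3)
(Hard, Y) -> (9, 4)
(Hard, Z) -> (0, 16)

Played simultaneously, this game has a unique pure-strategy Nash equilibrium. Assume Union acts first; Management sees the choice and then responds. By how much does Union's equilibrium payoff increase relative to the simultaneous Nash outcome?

0

Solve by backward induction (Union leads).
- Soft: Management compares 2, 10, 8 and picks Y; Union would get 13.
- Firm: Management compares 18, 10, 10 and picks X; Union would get 19.
- Hard: Management compares 3, 4, 16 and picks Z; Union would get 0.
Among 13, 19, 0, the best is 19 at Firm. Subgame-perfect outcome: (Firm, X) with payoffs (19, 18).
Under simultaneous play:
Union's best replies: X→Firm; Y→Firm; Z→Soft.
Management's best replies: Soft→Y; Firm→X; Hard→Z.
Only (Firm, X) has each player best-responding; Nash payoffs (19, 18).
Union's commitment gain: 19 − 19 = 0.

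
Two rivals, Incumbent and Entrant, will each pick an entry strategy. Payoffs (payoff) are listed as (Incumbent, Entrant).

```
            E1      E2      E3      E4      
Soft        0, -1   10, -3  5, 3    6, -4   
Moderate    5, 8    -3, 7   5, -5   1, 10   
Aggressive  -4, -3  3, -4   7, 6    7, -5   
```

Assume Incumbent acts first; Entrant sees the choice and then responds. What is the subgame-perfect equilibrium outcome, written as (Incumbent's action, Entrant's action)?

Solve by backward induction (Incumbent leads).
- Soft: Entrant compares -1, -3, 3, -4 and picks E3; Incumbent would get 5.
- Moderate: Entrant compares 8, 7, -5, 10 and picks E4; Incumbent would get 1.
- Aggressive: Entrant compares -3, -4, 6, -5 and picks E3; Incumbent would get 7.
Maximizing over 5, 1, 7, Incumbent chooses Aggressive. Subgame-perfect outcome: (Aggressive, E3) with payoffs (7, 6).

(Aggressive, E3)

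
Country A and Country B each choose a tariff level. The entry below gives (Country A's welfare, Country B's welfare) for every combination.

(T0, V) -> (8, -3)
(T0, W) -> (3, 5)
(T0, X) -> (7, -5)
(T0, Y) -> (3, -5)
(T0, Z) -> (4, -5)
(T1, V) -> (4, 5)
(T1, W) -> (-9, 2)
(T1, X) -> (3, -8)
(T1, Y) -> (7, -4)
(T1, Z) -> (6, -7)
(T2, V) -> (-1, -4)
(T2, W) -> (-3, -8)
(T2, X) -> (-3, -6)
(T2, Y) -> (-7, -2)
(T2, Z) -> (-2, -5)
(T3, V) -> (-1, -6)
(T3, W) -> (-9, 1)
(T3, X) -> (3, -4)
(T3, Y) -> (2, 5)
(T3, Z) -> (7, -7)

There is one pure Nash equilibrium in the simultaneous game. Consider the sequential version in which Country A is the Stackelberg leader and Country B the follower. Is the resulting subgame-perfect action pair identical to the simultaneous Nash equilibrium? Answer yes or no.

Country B best-responds to each possible Country A move:
- T0: BR = W, leader payoff 3.
- T1: BR = V, leader payoff 4.
- T2: BR = Y, leader payoff -7.
- T3: BR = Y, leader payoff 2.
Maximizing over 3, 4, -7, 2, Country A chooses T1. Subgame-perfect outcome: (T1, V) with payoffs (4, 5).
For the simultaneous game, intersect best replies.
Country A's best replies: V→T0; W→T0; X→T0; Y→T1; Z→T3.
Country B's best replies: T0→W; T1→V; T2→Y; T3→Y.
Only (T0, W) has each player best-responding; Nash payoffs (3, 5).
Sequential outcome (T1, V) differs from the Nash profile (T0, W).

no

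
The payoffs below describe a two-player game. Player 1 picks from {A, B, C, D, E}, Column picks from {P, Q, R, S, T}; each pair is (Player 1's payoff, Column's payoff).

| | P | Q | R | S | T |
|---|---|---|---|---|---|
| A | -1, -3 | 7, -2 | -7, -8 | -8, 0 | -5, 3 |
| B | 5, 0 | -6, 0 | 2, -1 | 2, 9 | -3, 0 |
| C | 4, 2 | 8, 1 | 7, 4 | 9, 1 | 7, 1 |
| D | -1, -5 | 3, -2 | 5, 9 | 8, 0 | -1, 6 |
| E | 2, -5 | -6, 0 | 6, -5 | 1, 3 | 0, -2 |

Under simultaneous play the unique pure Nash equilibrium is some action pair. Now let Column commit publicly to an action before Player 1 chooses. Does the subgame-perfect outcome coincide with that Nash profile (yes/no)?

Backward induction with Column moving first.
- P → Player 1 plays B (best of -1, 5, 4, -1, 2); Column gets 0.
- Q → Player 1 plays C (best of 7, -6, 8, 3, -6); Column gets 1.
- R → Player 1 plays C (best of -7, 2, 7, 5, 6); Column gets 4.
- S → Player 1 plays C (best of -8, 2, 9, 8, 1); Column gets 1.
- T → Player 1 plays C (best of -5, -3, 7, -1, 0); Column gets 1.
Column's induced payoffs are 0, 1, 4, 1, 1, so Column commits to R. Subgame-perfect outcome: (C, R) with payoffs (7, 4).
Now find the simultaneous Nash equilibrium.
Player 1's best replies: P→B; Q→C; R→C; S→C; T→C.
Column's best replies: A→T; B→S; C→R; D→R; E→S.
The unique mutual best reply is (C, R), giving (7, 4).
Sequential outcome (C, R) coincides with the Nash profile (C, R).

yes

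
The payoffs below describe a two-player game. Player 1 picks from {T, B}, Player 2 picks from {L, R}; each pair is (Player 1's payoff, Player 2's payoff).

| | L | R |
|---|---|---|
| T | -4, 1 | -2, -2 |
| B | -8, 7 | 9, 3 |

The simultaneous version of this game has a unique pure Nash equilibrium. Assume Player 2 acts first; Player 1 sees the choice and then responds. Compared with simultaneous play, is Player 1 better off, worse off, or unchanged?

better off

Player 1 best-responds to each possible Player 2 move:
- L → Player 1 plays T (best of -4, -8); Player 2 gets 1.
- R → Player 1 plays B (best of -2, 9); Player 2 gets 3.
Maximizing over 1, 3, Player 2 chooses R. Subgame-perfect outcome: (B, R) with payoffs (9, 3).
For the simultaneous game, intersect best replies.
Player 1's best replies: L→T; R→B.
Player 2's best replies: T→L; B→L.
Only (T, L) has each player best-responding; Nash payoffs (-4, 1).
Player 1 earns 9 sequentially versus -4 at the Nash outcome: better off.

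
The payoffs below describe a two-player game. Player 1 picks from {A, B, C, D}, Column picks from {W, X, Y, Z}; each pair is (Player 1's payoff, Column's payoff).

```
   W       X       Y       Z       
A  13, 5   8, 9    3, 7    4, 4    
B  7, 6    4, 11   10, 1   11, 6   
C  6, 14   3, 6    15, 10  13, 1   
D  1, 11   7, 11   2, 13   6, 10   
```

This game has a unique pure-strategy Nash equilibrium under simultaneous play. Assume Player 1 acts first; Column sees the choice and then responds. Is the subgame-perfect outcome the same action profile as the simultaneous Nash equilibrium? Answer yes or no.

yes

Backward induction with Player 1 moving first.
- A: Column compares 5, 9, 7, 4 and picks X; Player 1 would get 8.
- B: Column compares 6, 11, 1, 6 and picks X; Player 1 would get 4.
- C: Column compares 14, 6, 10, 1 and picks W; Player 1 would get 6.
- D: Column compares 11, 11, 13, 10 and picks Y; Player 1 would get 2.
Among 8, 4, 6, 2, the best is 8 at A. Subgame-perfect outcome: (A, X) with payoffs (8, 9).
Under simultaneous play:
Player 1's best replies: W→A; X→A; Y→C; Z→C.
Column's best replies: A→X; B→X; C→W; D→Y.
Only (A, X) has each player best-responding; Nash payoffs (8, 9).
Sequential outcome (A, X) coincides with the Nash profile (A, X).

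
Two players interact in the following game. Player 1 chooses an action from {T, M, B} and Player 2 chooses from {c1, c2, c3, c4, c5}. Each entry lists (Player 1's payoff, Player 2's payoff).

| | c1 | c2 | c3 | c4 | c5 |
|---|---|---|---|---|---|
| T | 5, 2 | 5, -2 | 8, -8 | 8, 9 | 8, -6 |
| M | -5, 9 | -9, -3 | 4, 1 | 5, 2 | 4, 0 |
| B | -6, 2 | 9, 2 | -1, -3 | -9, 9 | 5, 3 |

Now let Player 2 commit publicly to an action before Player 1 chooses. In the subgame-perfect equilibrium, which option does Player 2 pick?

Player 1 best-responds to each possible Player 2 move:
- c1: Player 1 compares 5, -5, -6 and picks T; Player 2 would get 2.
- c2: Player 1 compares 5, -9, 9 and picks B; Player 2 would get 2.
- c3: Player 1 compares 8, 4, -1 and picks T; Player 2 would get -8.
- c4: Player 1 compares 8, 5, -9 and picks T; Player 2 would get 9.
- c5: Player 1 compares 8, 4, 5 and picks T; Player 2 would get -6.
Maximizing over 2, 2, -8, 9, -6, Player 2 chooses c4. Subgame-perfect outcome: (T, c4) with payoffs (8, 9).

c4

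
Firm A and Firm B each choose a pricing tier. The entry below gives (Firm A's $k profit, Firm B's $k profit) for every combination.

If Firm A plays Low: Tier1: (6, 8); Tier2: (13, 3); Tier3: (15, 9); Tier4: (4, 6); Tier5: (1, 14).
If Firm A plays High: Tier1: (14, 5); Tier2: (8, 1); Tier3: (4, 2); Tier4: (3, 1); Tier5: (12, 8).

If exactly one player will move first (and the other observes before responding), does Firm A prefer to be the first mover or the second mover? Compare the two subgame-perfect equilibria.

second

If Firm A leads: Firm B's best replies are Low→Tier5, High→Tier5; Firm A's induced payoffs 1, 12; outcome (High, Tier5), payoffs (12, 8).
If Firm B leads: Firm A's best replies are Tier1→High, Tier2→Low, Tier3→Low, Tier4→Low, Tier5→High; Firm B's induced payoffs 5, 3, 9, 6, 8; outcome (Low, Tier3), payoffs (15, 9).
Firm A gets 12 moving first and 15 moving second, so Firm A prefers to move second.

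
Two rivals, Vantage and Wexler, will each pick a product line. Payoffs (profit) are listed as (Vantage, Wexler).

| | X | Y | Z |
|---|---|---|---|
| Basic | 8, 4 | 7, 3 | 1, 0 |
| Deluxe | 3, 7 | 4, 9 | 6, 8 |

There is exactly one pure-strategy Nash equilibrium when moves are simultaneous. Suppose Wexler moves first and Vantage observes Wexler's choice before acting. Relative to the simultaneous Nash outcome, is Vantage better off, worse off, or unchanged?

Backward induction with Wexler moving first.
- X: BR = Basic, leader payoff 4.
- Y: BR = Basic, leader payoff 3.
- Z: BR = Deluxe, leader payoff 8.
Maximizing over 4, 3, 8, Wexler chooses Z. Subgame-perfect outcome: (Deluxe, Z) with payoffs (6, 8).
For the simultaneous game, intersect best replies.
Vantage's best replies: X→Basic; Y→Basic; Z→Deluxe.
Wexler's best replies: Basic→X; Deluxe→Y.
The unique mutual best reply is (Basic, X), giving (8, 4).
Vantage earns 6 sequentially versus 8 at the Nash outcome: worse off.

worse off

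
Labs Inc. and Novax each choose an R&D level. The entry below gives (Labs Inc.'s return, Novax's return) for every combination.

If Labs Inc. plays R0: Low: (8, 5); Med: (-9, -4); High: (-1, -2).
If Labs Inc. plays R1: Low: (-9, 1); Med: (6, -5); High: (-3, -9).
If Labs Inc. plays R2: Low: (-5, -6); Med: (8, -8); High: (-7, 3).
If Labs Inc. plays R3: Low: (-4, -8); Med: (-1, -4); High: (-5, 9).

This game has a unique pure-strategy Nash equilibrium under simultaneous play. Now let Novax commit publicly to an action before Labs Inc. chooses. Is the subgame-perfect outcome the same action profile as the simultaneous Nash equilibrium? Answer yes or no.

yes

Solve by backward induction (Novax leads).
- Low: BR = R0, leader payoff 5.
- Med: BR = R2, leader payoff -8.
- High: BR = R0, leader payoff -2.
Novax's induced payoffs are 5, -8, -2, so Novax commits to Low. Subgame-perfect outcome: (R0, Low) with payoffs (8, 5).
For the simultaneous game, intersect best replies.
Labs Inc.'s best replies: Low→R0; Med→R2; High→R0.
Novax's best replies: R0→Low; R1→Low; R2→High; R3→High.
Only (R0, Low) has each player best-responding; Nash payoffs (8, 5).
Sequential outcome (R0, Low) coincides with the Nash profile (R0, Low).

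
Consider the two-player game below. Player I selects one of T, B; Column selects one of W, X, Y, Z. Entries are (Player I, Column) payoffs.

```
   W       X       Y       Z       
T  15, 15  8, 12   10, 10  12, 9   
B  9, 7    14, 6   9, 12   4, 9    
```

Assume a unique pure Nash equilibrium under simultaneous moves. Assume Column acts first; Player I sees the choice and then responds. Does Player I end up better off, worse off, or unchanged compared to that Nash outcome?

Backward induction with Column moving first.
- W → Player I plays T (best of 15, 9); Column gets 15.
- X → Player I plays B (best of 8, 14); Column gets 6.
- Y → Player I plays T (best of 10, 9); Column gets 10.
- Z → Player I plays T (best of 12, 4); Column gets 9.
Among 15, 6, 10, 9, the best is 15 at W. Subgame-perfect outcome: (T, W) with payoffs (15, 15).
Now find the simultaneous Nash equilibrium.
Player I's best replies: W→T; X→B; Y→T; Z→T.
Column's best replies: T→W; B→Y.
Only (T, W) has each player best-responding; Nash payoffs (15, 15).
Player I earns 15 sequentially versus 15 at the Nash outcome: unchanged.

unchanged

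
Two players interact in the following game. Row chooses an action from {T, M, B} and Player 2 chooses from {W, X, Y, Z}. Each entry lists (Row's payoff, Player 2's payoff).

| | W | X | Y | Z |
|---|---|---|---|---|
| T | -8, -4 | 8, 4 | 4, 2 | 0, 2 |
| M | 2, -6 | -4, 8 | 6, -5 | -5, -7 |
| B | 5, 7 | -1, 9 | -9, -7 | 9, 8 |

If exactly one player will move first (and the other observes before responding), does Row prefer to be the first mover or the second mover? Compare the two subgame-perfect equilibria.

second

If Row leads: Player 2's best replies are T→X, M→X, B→X; Row's induced payoffs 8, -4, -1; outcome (T, X), payoffs (8, 4).
If Player 2 leads: Row's best replies are W→B, X→T, Y→M, Z→B; Player 2's induced payoffs 7, 4, -5, 8; outcome (B, Z), payoffs (9, 8).
Row gets 8 moving first and 9 moving second, so Row prefers to move second.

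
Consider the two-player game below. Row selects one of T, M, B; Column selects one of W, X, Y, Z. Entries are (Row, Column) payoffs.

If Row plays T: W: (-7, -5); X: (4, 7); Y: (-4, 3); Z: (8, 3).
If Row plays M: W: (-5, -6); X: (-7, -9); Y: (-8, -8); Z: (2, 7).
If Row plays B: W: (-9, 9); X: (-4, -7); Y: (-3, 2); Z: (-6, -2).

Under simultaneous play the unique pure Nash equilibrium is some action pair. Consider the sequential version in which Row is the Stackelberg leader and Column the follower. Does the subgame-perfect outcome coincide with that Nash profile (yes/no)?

yes

Solve by backward induction (Row leads).
- T: Column compares -5, 7, 3, 3 and picks X; Row would get 4.
- M: Column compares -6, -9, -8, 7 and picks Z; Row would get 2.
- B: Column compares 9, -7, 2, -2 and picks W; Row would get -9.
Maximizing over 4, 2, -9, Row chooses T. Subgame-perfect outcome: (T, X) with payoffs (4, 7).
For the simultaneous game, intersect best replies.
Row's best replies: W→M; X→T; Y→B; Z→T.
Column's best replies: T→X; M→Z; B→W.
Only (T, X) has each player best-responding; Nash payoffs (4, 7).
Sequential outcome (T, X) coincides with the Nash profile (T, X).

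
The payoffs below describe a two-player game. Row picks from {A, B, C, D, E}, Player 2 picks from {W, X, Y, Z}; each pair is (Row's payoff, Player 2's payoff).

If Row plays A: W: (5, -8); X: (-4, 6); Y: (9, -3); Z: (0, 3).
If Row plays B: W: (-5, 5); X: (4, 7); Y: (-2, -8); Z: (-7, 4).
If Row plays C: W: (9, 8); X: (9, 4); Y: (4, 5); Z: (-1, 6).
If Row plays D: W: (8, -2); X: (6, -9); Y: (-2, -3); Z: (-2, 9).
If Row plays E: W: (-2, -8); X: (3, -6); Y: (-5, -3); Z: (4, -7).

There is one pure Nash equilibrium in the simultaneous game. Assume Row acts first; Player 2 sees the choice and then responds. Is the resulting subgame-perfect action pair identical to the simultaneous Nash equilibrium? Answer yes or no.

yes

Player 2 best-responds to each possible Row move:
- A: Player 2 compares -8, 6, -3, 3 and picks X; Row would get -4.
- B: Player 2 compares 5, 7, -8, 4 and picks X; Row would get 4.
- C: Player 2 compares 8, 4, 5, 6 and picks W; Row would get 9.
- D: Player 2 compares -2, -9, -3, 9 and picks Z; Row would get -2.
- E: Player 2 compares -8, -6, -3, -7 and picks Y; Row would get -5.
Maximizing over -4, 4, 9, -2, -5, Row chooses C. Subgame-perfect outcome: (C, W) with payoffs (9, 8).
Under simultaneous play:
Row's best replies: W→C; X→C; Y→A; Z→E.
Player 2's best replies: A→X; B→X; C→W; D→Z; E→Y.
The unique mutual best reply is (C, W), giving (9, 8).
Sequential outcome (C, W) coincides with the Nash profile (C, W).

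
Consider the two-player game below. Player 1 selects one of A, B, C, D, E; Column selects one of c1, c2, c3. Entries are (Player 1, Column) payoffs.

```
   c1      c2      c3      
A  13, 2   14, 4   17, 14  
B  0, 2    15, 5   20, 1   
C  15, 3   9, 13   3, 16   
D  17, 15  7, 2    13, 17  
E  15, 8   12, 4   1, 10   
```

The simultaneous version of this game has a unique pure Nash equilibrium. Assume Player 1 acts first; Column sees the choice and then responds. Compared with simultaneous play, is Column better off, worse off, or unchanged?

better off

Work backward from Column's decision.
- A → Column plays c3 (best of 2, 4, 14); Player 1 gets 17.
- B → Column plays c2 (best of 2, 5, 1); Player 1 gets 15.
- C → Column plays c3 (best of 3, 13, 16); Player 1 gets 3.
- D → Column plays c3 (best of 15, 2, 17); Player 1 gets 13.
- E → Column plays c3 (best of 8, 4, 10); Player 1 gets 1.
Player 1's induced payoffs are 17, 15, 3, 13, 1, so Player 1 commits to A. Subgame-perfect outcome: (A, c3) with payoffs (17, 14).
Under simultaneous play:
Player 1's best replies: c1→D; c2→B; c3→B.
Column's best replies: A→c3; B→c2; C→c3; D→c3; E→c3.
The unique mutual best reply is (B, c2), giving (15, 5).
Column earns 14 sequentially versus 5 at the Nash outcome: better off.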